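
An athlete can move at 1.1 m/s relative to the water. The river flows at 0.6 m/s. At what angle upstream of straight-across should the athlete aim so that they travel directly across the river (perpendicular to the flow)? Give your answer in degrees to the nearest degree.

To cancel the current, the upstream component of the athlete's velocity must equal the flow: 1.1 sin θ = 0.6.
sin θ = 0.6 / 1.1 = 0.5455.
θ = arcsin(0.5455) = 33.056°.

33°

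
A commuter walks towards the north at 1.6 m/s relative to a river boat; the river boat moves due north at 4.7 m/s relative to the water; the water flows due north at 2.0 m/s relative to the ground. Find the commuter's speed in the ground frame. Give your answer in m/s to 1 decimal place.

In east/north components (m/s): commuter relative to river boat = (0.000, 1.600); river boat relative to water = (0.000, 4.700); water relative to ground = (0.000, 2.000).
Sum = (0.000, 8.300) m/s.
Speed = |(0.000, 8.300)| = 8.300 m/s.

8.3 m/s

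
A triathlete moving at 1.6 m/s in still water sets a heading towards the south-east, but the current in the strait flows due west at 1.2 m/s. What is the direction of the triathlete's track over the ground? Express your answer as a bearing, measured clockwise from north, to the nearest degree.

Taking east as x and north as y: velocity relative to the water = (1.131, -1.131) m/s; the water relative to ground = (-1.200, 0.000) m/s.
Velocity relative to ground = (1.131, -1.131) + (-1.200, 0.000) = (-0.069, -1.131) m/s.
Bearing = atan2(-0.07, -1.13) = 183.47° clockwise from north.

183°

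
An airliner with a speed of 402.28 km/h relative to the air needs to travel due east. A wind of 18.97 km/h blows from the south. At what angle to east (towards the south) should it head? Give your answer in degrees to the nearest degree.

The wind pushes perpendicular to the desired track; the heading must have a component into the wind equal to 18.97 km/h: 402.28 sin θ = 18.97.
sin θ = 0.0472, so θ = 2.703°.

3°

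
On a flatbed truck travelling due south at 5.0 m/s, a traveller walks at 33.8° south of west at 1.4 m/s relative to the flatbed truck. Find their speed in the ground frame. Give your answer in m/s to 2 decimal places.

5.89 m/s

Taking east as x and north as y: flatbed truck velocity = (0.000, -5.000) m/s; traveller velocity relative to flatbed truck = (-1.163, -0.779) m/s.
Velocity relative to ground = (0.000, -5.000) + (-1.163, -0.779) = (-1.163, -5.779) m/s.
Speed = |(-1.163, -5.779)| = 5.895 m/s.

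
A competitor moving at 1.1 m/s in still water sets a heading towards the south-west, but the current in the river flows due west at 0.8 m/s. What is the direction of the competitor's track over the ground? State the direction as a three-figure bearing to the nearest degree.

Taking east as x and north as y: velocity relative to the water = (-0.778, -0.778) m/s; the water relative to ground = (-0.800, 0.000) m/s.
Velocity relative to ground = (-0.778, -0.778) + (-0.800, 0.000) = (-1.578, -0.778) m/s.
Bearing = atan2(-1.58, -0.78) = 243.76° clockwise from north.

244°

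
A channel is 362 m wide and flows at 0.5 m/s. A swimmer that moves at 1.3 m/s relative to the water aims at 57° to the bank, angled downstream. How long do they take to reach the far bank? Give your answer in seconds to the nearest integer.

332 s

The component of the swimmer's velocity perpendicular to the bank is 1.3 × sin 57° = 1.090 m/s.
The current is parallel to the bank, so it does not affect the crossing time.
Time = 362 / 1.090 = 332.027 s.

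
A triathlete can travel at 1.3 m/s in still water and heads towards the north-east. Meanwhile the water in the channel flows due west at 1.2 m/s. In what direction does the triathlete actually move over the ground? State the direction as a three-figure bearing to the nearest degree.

343°

Taking east as x and north as y: velocity relative to the water = (0.919, 0.919) m/s; the water relative to ground = (-1.200, 0.000) m/s.
Velocity relative to ground = (0.919, 0.919) + (-1.200, 0.000) = (-0.281, 0.919) m/s.
Bearing = atan2(-0.28, 0.92) = 343.02° clockwise from north.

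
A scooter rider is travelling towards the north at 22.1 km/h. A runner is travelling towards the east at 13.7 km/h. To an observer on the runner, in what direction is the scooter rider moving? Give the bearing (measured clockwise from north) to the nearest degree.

Taking east as x and north as y: scooter rider velocity = (0.000, 22.100) km/h; runner velocity = (13.700, 0.000) km/h.
Velocity of scooter rider relative to runner = (0.000, 22.100) − (13.700, 0.000) = (-13.700, 22.100) km/h.
Bearing = atan2(-13.70, 22.10) = 328.20° clockwise from north.

328°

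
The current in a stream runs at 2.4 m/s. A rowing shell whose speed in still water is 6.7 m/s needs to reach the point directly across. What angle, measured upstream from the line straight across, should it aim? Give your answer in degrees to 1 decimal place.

To cancel the current, the upstream component of the rowing shell's velocity must equal the flow: 6.7 sin θ = 2.4.
sin θ = 2.4 / 6.7 = 0.3582.
θ = arcsin(0.3582) = 20.990°.

21.0°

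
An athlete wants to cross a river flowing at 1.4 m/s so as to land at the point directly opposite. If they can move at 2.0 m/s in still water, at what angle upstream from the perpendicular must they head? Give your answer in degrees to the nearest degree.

44°

To cancel the current, the upstream component of the athlete's velocity must equal the flow: 2.0 sin θ = 1.4.
sin θ = 1.4 / 2.0 = 0.7000.
θ = arcsin(0.7000) = 44.427°.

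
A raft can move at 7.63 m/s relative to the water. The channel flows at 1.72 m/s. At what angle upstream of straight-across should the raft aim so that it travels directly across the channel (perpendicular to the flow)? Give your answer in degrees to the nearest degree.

13°

To cancel the current, the upstream component of the raft's velocity must equal the flow: 7.63 sin θ = 1.72.
sin θ = 1.72 / 7.63 = 0.2254.
θ = arcsin(0.2254) = 13.028°.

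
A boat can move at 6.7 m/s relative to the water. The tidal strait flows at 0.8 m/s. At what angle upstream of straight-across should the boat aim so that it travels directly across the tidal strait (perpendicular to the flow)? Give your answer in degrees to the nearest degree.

To cancel the current, the upstream component of the boat's velocity must equal the flow: 6.7 sin θ = 0.8.
sin θ = 0.8 / 6.7 = 0.1194.
θ = arcsin(0.1194) = 6.858°.

7°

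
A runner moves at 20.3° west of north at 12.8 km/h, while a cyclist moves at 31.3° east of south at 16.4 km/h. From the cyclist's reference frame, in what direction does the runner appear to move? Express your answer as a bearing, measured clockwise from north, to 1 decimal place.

Taking east as x and north as y: runner velocity = (-4.441, 12.005) km/h; cyclist velocity = (8.520, -14.013) km/h.
Velocity of runner relative to cyclist = (-4.441, 12.005) − (8.520, -14.013) = (-12.961, 26.018) km/h.
Bearing = atan2(-12.96, 26.02) = 333.52° clockwise from north.

333.5°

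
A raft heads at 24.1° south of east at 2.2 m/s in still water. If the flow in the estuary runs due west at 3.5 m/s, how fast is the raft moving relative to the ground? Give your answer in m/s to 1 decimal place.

1.7 m/s

Taking east as x and north as y: velocity relative to the water = (2.008, -0.898) m/s; the water relative to ground = (-3.500, 0.000) m/s.
Velocity relative to ground = (2.008, -0.898) + (-3.500, 0.000) = (-1.492, -0.898) m/s.
Speed = |(-1.492, -0.898)| = 1.741 m/s.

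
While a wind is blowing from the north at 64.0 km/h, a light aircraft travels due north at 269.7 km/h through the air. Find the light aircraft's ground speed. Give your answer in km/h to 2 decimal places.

205.70 km/h

Taking east as x and north as y: velocity relative to the air = (0.000, 269.700) km/h; the air relative to ground = (0.000, -64.000) km/h.
Velocity relative to ground = (0.000, 269.700) + (0.000, -64.000) = (0.000, 205.700) km/h.
Speed = |(0.000, 205.700)| = 205.700 km/h.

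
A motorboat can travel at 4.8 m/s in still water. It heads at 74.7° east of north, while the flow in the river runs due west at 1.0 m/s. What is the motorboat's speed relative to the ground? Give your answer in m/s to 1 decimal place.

3.8 m/s

Taking east as x and north as y: velocity relative to the water = (4.630, 1.267) m/s; the water relative to ground = (-1.000, 0.000) m/s.
Velocity relative to ground = (4.630, 1.267) + (-1.000, 0.000) = (3.630, 1.267) m/s.
Speed = |(3.630, 1.267)| = 3.845 m/s.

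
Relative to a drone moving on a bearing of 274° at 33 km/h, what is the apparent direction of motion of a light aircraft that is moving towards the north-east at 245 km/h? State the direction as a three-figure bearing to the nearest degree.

Taking east as x and north as y: light aircraft velocity = (173.241, 173.241) km/h; drone velocity = (-32.920, 2.302) km/h.
Velocity of light aircraft relative to drone = (173.241, 173.241) − (-32.920, 2.302) = (206.161, 170.939) km/h.
Bearing = atan2(206.16, 170.94) = 50.34° clockwise from north.

050°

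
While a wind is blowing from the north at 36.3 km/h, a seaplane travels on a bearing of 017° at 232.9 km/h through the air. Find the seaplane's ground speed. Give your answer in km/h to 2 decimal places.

Taking east as x and north as y: velocity relative to the air = (68.093, 222.723) km/h; the air relative to ground = (0.000, -36.300) km/h.
Velocity relative to ground = (68.093, 222.723) + (0.000, -36.300) = (68.093, 186.423) km/h.
Speed = |(68.093, 186.423)| = 198.470 km/h.

198.47 km/h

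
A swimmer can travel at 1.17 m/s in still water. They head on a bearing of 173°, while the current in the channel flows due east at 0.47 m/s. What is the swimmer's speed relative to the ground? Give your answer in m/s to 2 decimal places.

Taking east as x and north as y: velocity relative to the water = (0.143, -1.161) m/s; the water relative to ground = (0.470, 0.000) m/s.
Velocity relative to ground = (0.143, -1.161) + (0.470, 0.000) = (0.613, -1.161) m/s.
Speed = |(0.613, -1.161)| = 1.313 m/s.

1.31 m/s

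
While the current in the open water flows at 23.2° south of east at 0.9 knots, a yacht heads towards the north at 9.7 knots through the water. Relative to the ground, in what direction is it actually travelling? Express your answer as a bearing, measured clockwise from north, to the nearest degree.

Taking east as x and north as y: velocity relative to the water = (0.000, 9.700) knots; the water relative to ground = (0.827, -0.355) knots.
Velocity relative to ground = (0.000, 9.700) + (0.827, -0.355) = (0.827, 9.345) knots.
Bearing = atan2(0.83, 9.35) = 5.06° clockwise from north.

005°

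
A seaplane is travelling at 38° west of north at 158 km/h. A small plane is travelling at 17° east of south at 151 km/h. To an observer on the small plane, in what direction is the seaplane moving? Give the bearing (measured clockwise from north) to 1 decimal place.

Taking east as x and north as y: seaplane velocity = (-97.275, 124.506) km/h; small plane velocity = (44.148, -144.402) km/h.
Velocity of seaplane relative to small plane = (-97.275, 124.506) − (44.148, -144.402) = (-141.423, 268.908) km/h.
Bearing = atan2(-141.42, 268.91) = 332.26° clockwise from north.

332.3°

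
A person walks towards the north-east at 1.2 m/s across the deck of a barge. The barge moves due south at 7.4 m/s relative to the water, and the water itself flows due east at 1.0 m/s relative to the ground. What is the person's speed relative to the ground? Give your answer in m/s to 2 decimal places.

6.81 m/s

In east/north components (m/s): person relative to barge = (0.849, 0.849); barge relative to water = (0.000, -7.400); water relative to ground = (1.000, 0.000).
Sum = (1.849, -6.551) m/s.
Speed = |(1.849, -6.551)| = 6.807 m/s.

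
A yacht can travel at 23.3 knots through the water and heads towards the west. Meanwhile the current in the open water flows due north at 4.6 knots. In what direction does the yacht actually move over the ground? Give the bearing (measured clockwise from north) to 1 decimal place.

Taking east as x and north as y: velocity relative to the water = (-23.300, 0.000) knots; the water relative to ground = (0.000, 4.600) knots.
Velocity relative to ground = (-23.300, 0.000) + (0.000, 4.600) = (-23.300, 4.600) knots.
Bearing = atan2(-23.30, 4.60) = 281.17° clockwise from north.

281.2°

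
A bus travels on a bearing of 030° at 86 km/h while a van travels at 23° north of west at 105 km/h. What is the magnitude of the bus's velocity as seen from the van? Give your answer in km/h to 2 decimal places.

143.60 km/h

Taking east as x and north as y: bus velocity = (43.000, 74.478) km/h; van velocity = (-96.653, 41.027) km/h.
Velocity of bus relative to van = (43.000, 74.478) − (-96.653, 41.027) = (139.653, 33.451) km/h.
Magnitude = |(139.653, 33.451)| = 143.603 km/h.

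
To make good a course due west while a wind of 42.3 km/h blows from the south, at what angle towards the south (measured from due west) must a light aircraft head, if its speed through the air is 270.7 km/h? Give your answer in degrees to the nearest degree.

9°

The wind pushes perpendicular to the desired track; the heading must have a component into the wind equal to 42.3 km/h: 270.7 sin θ = 42.3.
sin θ = 0.1563, so θ = 8.990°.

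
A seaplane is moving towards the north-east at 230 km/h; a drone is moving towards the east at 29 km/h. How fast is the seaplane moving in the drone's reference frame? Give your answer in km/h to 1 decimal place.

Taking east as x and north as y: seaplane velocity = (162.635, 162.635) km/h; drone velocity = (29.000, 0.000) km/h.
Velocity of seaplane relative to drone = (162.635, 162.635) − (29.000, 0.000) = (133.635, 162.635) km/h.
Magnitude = |(133.635, 162.635)| = 210.495 km/h.

210.5 km/h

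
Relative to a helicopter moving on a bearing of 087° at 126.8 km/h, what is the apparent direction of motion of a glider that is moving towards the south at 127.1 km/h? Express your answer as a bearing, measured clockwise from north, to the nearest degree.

223°

Taking east as x and north as y: glider velocity = (0.000, -127.100) km/h; helicopter velocity = (126.626, 6.636) km/h.
Velocity of glider relative to helicopter = (0.000, -127.100) − (126.626, 6.636) = (-126.626, -133.736) km/h.
Bearing = atan2(-126.63, -133.74) = 223.44° clockwise from north.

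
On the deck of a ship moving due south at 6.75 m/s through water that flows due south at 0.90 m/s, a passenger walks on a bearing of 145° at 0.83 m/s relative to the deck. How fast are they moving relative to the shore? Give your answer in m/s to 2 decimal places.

8.34 m/s

In east/north components (m/s): passenger relative to ship = (0.476, -0.680); ship relative to water = (0.000, -6.750); water relative to ground = (0.000, -0.900).
Sum = (0.476, -8.330) m/s.
Speed = |(0.476, -8.330)| = 8.343 m/s.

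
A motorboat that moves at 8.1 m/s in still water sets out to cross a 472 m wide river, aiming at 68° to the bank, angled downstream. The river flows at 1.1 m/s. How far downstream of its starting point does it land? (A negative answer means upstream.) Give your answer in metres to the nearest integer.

Perpendicular speed = 7.510 m/s; crossing time = 472 / 7.510 = 62.848 s.
Net downstream speed = 4.134 m/s.
Drift = 4.134 × 62.848 = 259.833 m (downstream).

260 m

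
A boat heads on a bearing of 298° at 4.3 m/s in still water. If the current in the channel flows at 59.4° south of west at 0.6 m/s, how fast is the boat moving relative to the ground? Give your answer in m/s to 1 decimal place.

Taking east as x and north as y: velocity relative to the water = (-3.797, 2.019) m/s; the water relative to ground = (-0.305, -0.516) m/s.
Velocity relative to ground = (-3.797, 2.019) + (-0.305, -0.516) = (-4.102, 1.502) m/s.
Speed = |(-4.102, 1.502)| = 4.369 m/s.

4.4 m/s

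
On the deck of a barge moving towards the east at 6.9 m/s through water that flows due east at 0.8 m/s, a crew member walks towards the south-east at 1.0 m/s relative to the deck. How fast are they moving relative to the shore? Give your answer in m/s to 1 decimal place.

8.4 m/s

In east/north components (m/s): crew member relative to barge = (0.707, -0.707); barge relative to water = (6.900, 0.000); water relative to ground = (0.800, 0.000).
Sum = (8.407, -0.707) m/s.
Speed = |(8.407, -0.707)| = 8.437 m/s.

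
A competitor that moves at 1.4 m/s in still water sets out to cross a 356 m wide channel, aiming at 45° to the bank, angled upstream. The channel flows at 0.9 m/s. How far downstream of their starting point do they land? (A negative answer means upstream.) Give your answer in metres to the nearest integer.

Perpendicular speed = 0.990 m/s; crossing time = 356 / 0.990 = 359.614 s.
Net downstream speed = -0.090 m/s.
Drift = -0.090 × 359.614 = -32.347 m (upstream).

-32 m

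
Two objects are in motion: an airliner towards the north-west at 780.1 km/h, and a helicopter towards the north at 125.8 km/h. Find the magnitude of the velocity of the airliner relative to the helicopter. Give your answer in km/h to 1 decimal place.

696.8 km/h

Taking east as x and north as y: airliner velocity = (-551.614, 551.614) km/h; helicopter velocity = (0.000, 125.800) km/h.
Velocity of airliner relative to helicopter = (-551.614, 551.614) − (0.000, 125.800) = (-551.614, 425.814) km/h.
Magnitude = |(-551.614, 425.814)| = 696.847 km/h.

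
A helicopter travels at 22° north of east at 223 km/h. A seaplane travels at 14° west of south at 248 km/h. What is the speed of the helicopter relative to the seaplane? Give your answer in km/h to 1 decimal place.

Taking east as x and north as y: helicopter velocity = (206.762, 83.537) km/h; seaplane velocity = (-59.997, -240.633) km/h.
Velocity of helicopter relative to seaplane = (206.762, 83.537) − (-59.997, -240.633) = (266.759, 324.171) km/h.
Magnitude = |(266.759, 324.171)| = 419.818 km/h.

419.8 km/h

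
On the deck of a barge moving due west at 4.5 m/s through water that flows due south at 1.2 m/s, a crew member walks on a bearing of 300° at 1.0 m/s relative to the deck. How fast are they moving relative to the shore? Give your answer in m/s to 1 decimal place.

In east/north components (m/s): crew member relative to barge = (-0.866, 0.500); barge relative to water = (-4.500, 0.000); water relative to ground = (0.000, -1.200).
Sum = (-5.366, -0.700) m/s.
Speed = |(-5.366, -0.700)| = 5.411 m/s.

5.4 m/s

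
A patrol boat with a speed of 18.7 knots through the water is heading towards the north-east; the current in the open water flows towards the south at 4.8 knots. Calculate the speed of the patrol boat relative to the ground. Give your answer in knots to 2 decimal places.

15.68 knots

Taking east as x and north as y: velocity relative to the water = (13.223, 13.223) knots; the water relative to ground = (0.000, -4.800) knots.
Velocity relative to ground = (13.223, 13.223) + (0.000, -4.800) = (13.223, 8.423) knots.
Speed = |(13.223, 8.423)| = 15.678 knots.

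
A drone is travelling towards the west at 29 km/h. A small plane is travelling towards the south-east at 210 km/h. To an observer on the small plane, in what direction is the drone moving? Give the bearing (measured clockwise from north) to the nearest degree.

310°

Taking east as x and north as y: drone velocity = (-29.000, 0.000) km/h; small plane velocity = (148.492, -148.492) km/h.
Velocity of drone relative to small plane = (-29.000, 0.000) − (148.492, -148.492) = (-177.492, 148.492) km/h.
Bearing = atan2(-177.49, 148.49) = 309.92° clockwise from north.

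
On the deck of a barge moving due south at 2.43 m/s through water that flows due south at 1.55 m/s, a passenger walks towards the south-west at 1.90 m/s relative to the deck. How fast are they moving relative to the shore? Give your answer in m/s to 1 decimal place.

5.5 m/s

In east/north components (m/s): passenger relative to barge = (-1.344, -1.344); barge relative to water = (0.000, -2.430); water relative to ground = (0.000, -1.550).
Sum = (-1.344, -5.324) m/s.
Speed = |(-1.344, -5.324)| = 5.490 m/s.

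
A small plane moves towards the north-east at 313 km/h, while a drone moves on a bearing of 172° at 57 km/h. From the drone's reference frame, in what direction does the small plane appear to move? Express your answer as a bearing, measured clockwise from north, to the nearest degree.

Taking east as x and north as y: small plane velocity = (221.324, 221.324) km/h; drone velocity = (7.933, -56.445) km/h.
Velocity of small plane relative to drone = (221.324, 221.324) − (7.933, -56.445) = (213.392, 277.770) km/h.
Bearing = atan2(213.39, 277.77) = 37.53° clockwise from north.

038°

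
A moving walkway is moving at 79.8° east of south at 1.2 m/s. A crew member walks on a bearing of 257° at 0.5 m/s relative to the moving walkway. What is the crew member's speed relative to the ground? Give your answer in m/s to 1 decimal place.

0.8 m/s

Taking east as x and north as y: moving walkway velocity = (1.181, -0.213) m/s; crew member velocity relative to moving walkway = (-0.487, -0.112) m/s.
Velocity relative to ground = (1.181, -0.213) + (-0.487, -0.112) = (0.694, -0.325) m/s.
Speed = |(0.694, -0.325)| = 0.766 m/s.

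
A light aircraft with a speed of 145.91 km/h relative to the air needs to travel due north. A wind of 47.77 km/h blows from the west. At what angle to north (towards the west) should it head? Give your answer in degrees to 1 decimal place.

The wind pushes perpendicular to the desired track; the heading must have a component into the wind equal to 47.77 km/h: 145.91 sin θ = 47.77.
sin θ = 0.3274, so θ = 19.111°.

19.1°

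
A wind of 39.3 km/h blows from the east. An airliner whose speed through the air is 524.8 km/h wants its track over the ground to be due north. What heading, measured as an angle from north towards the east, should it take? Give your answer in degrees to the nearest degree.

The wind pushes perpendicular to the desired track; the heading must have a component into the wind equal to 39.3 km/h: 524.8 sin θ = 39.3.
sin θ = 0.0749, so θ = 4.295°.

4°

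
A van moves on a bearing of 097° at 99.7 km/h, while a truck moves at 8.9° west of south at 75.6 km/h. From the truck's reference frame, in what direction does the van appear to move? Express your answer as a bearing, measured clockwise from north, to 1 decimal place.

060.5°

Taking east as x and north as y: van velocity = (98.957, -12.150) km/h; truck velocity = (-11.696, -74.690) km/h.
Velocity of van relative to truck = (98.957, -12.150) − (-11.696, -74.690) = (110.653, 62.539) km/h.
Bearing = atan2(110.65, 62.54) = 60.53° clockwise from north.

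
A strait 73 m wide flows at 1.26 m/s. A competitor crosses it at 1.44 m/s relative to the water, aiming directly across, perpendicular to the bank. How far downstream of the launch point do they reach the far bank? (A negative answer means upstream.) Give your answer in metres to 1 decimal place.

Perpendicular speed = 1.440 m/s; crossing time = 73 / 1.440 = 50.694 s.
Net downstream speed = 1.260 m/s.
Drift = 1.260 × 50.694 = 63.875 m (downstream).

63.9 m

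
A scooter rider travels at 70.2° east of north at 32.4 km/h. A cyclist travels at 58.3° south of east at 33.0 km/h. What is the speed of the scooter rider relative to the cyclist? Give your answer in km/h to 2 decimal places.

41.20 km/h

Taking east as x and north as y: scooter rider velocity = (30.485, 10.975) km/h; cyclist velocity = (17.341, -28.077) km/h.
Velocity of scooter rider relative to cyclist = (30.485, 10.975) − (17.341, -28.077) = (13.144, 39.052) km/h.
Magnitude = |(13.144, 39.052)| = 41.205 km/h.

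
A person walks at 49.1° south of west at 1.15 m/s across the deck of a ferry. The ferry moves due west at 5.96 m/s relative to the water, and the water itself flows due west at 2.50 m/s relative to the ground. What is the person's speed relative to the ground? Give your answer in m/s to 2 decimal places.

9.25 m/s

In east/north components (m/s): person relative to ferry = (-0.753, -0.869); ferry relative to water = (-5.960, 0.000); water relative to ground = (-2.500, 0.000).
Sum = (-9.213, -0.869) m/s.
Speed = |(-9.213, -0.869)| = 9.254 m/s.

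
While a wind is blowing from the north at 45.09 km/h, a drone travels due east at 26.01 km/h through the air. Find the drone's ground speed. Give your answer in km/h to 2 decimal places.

Taking east as x and north as y: velocity relative to the air = (26.010, 0.000) km/h; the air relative to ground = (0.000, -45.090) km/h.
Velocity relative to ground = (26.010, 0.000) + (0.000, -45.090) = (26.010, -45.090) km/h.
Speed = |(26.010, -45.090)| = 52.054 km/h.

52.05 km/h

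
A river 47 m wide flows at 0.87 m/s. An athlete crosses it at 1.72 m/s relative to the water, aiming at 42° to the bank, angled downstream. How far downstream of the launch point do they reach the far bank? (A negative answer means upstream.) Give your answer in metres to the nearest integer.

88 m

Perpendicular speed = 1.151 m/s; crossing time = 47 / 1.151 = 40.837 s.
Net downstream speed = 2.148 m/s.
Drift = 2.148 × 40.837 = 87.727 m (downstream).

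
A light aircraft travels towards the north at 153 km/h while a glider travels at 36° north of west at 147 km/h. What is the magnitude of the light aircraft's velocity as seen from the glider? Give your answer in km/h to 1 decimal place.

Taking east as x and north as y: light aircraft velocity = (0.000, 153.000) km/h; glider velocity = (-118.925, 86.404) km/h.
Velocity of light aircraft relative to glider = (0.000, 153.000) − (-118.925, 86.404) = (118.925, 66.596) km/h.
Magnitude = |(118.925, 66.596)| = 136.302 km/h.

136.3 km/h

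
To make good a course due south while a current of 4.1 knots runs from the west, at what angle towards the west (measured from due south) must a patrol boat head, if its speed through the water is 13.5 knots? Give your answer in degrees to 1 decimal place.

The current pushes perpendicular to the desired track; the heading must have a component into the current equal to 4.1 knots: 13.5 sin θ = 4.1.
sin θ = 0.3037, so θ = 17.680°.

17.7°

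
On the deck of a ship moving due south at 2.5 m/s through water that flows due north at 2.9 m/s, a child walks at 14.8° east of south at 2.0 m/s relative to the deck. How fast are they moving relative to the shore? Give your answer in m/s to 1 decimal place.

In east/north components (m/s): child relative to ship = (0.511, -1.934); ship relative to water = (0.000, -2.500); water relative to ground = (0.000, 2.900).
Sum = (0.511, -1.534) m/s.
Speed = |(0.511, -1.534)| = 1.617 m/s.

1.6 m/s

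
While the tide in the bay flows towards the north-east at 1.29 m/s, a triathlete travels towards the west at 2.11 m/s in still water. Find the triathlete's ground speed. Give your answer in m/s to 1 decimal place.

1.5 m/s

Taking east as x and north as y: velocity relative to the water = (-2.110, 0.000) m/s; the water relative to ground = (0.912, 0.912) m/s.
Velocity relative to ground = (-2.110, 0.000) + (0.912, 0.912) = (-1.198, 0.912) m/s.
Speed = |(-1.198, 0.912)| = 1.506 m/s.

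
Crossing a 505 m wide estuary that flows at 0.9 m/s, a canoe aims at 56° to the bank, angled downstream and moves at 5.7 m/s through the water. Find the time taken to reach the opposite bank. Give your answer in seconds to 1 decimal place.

The component of the canoe's velocity perpendicular to the bank is 5.7 × sin 56° = 4.726 m/s.
The flow acts along the bank and has no component across it.
Time = 505 / 4.726 = 106.867 s.

106.9 s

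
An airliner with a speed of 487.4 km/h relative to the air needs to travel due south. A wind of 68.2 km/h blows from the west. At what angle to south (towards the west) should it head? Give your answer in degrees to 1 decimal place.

8.0°

The wind pushes perpendicular to the desired track; the heading must have a component into the wind equal to 68.2 km/h: 487.4 sin θ = 68.2.
sin θ = 0.1399, so θ = 8.044°.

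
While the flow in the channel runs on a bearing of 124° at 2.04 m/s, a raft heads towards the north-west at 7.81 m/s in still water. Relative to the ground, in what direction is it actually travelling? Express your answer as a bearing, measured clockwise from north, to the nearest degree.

Taking east as x and north as y: velocity relative to the water = (-5.523, 5.523) m/s; the water relative to ground = (1.691, -1.141) m/s.
Velocity relative to ground = (-5.523, 5.523) + (1.691, -1.141) = (-3.831, 4.382) m/s.
Bearing = atan2(-3.83, 4.38) = 318.83° clockwise from north.

319°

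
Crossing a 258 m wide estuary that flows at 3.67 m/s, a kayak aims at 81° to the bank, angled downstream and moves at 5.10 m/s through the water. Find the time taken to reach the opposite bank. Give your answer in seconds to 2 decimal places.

The component of the kayak's velocity perpendicular to the bank is 5.10 × sin 81° = 5.037 m/s.
The flow acts along the bank and has no component across it.
Time = 258 / 5.037 = 51.219 s.

51.22 s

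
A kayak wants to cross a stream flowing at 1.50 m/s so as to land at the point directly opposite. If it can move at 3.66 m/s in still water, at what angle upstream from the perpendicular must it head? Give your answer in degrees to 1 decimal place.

24.2°

To cancel the current, the upstream component of the kayak's velocity must equal the flow: 3.66 sin θ = 1.50.
sin θ = 1.50 / 3.66 = 0.4098.
θ = arcsin(0.4098) = 24.195°.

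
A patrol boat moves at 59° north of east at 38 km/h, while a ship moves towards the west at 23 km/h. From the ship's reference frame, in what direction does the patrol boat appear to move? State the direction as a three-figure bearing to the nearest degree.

Taking east as x and north as y: patrol boat velocity = (19.571, 32.572) km/h; ship velocity = (-23.000, 0.000) km/h.
Velocity of patrol boat relative to ship = (19.571, 32.572) − (-23.000, 0.000) = (42.571, 32.572) km/h.
Bearing = atan2(42.57, 32.57) = 52.58° clockwise from north.

053°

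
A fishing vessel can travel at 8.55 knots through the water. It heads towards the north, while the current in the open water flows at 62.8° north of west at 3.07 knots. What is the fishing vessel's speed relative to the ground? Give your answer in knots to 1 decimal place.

11.4 knots

Taking east as x and north as y: velocity relative to the water = (0.000, 8.550) knots; the water relative to ground = (-1.403, 2.731) knots.
Velocity relative to ground = (0.000, 8.550) + (-1.403, 2.731) = (-1.403, 11.281) knots.
Speed = |(-1.403, 11.281)| = 11.367 knots.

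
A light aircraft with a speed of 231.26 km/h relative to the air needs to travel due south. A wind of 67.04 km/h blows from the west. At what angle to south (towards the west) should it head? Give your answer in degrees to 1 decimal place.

16.9°

The wind pushes perpendicular to the desired track; the heading must have a component into the wind equal to 67.04 km/h: 231.26 sin θ = 67.04.
sin θ = 0.2899, so θ = 16.851°.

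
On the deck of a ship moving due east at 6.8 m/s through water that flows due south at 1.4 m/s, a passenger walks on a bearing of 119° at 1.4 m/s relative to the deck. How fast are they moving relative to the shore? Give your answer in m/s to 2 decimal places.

In east/north components (m/s): passenger relative to ship = (1.224, -0.679); ship relative to water = (6.800, 0.000); water relative to ground = (0.000, -1.400).
Sum = (8.024, -2.079) m/s.
Speed = |(8.024, -2.079)| = 8.289 m/s.

8.29 m/s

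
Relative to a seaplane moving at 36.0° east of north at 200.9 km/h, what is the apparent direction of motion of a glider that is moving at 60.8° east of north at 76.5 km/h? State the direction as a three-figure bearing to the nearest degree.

Taking east as x and north as y: glider velocity = (66.779, 37.321) km/h; seaplane velocity = (118.086, 162.532) km/h.
Velocity of glider relative to seaplane = (66.779, 37.321) − (118.086, 162.532) = (-51.308, -125.210) km/h.
Bearing = atan2(-51.31, -125.21) = 202.28° clockwise from north.

202°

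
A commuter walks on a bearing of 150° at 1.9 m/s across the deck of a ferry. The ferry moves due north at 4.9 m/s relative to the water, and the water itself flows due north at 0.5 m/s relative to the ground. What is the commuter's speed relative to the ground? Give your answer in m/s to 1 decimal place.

3.9 m/s

In east/north components (m/s): commuter relative to ferry = (0.950, -1.645); ferry relative to water = (0.000, 4.900); water relative to ground = (0.000, 0.500).
Sum = (0.950, 3.755) m/s.
Speed = |(0.950, 3.755)| = 3.873 m/s.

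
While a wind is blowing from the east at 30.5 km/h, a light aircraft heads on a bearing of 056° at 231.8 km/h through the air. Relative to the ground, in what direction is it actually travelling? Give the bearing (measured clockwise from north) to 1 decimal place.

Taking east as x and north as y: velocity relative to the air = (192.171, 129.621) km/h; the air relative to ground = (-30.500, 0.000) km/h.
Velocity relative to ground = (192.171, 129.621) + (-30.500, 0.000) = (161.671, 129.621) km/h.
Bearing = atan2(161.67, 129.62) = 51.28° clockwise from north.

051.3°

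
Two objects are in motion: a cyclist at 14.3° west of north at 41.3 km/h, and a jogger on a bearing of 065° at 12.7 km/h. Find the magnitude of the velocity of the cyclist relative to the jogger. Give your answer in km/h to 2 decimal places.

40.89 km/h

Taking east as x and north as y: cyclist velocity = (-10.201, 40.020) km/h; jogger velocity = (11.510, 5.367) km/h.
Velocity of cyclist relative to jogger = (-10.201, 40.020) − (11.510, 5.367) = (-21.711, 34.653) km/h.
Magnitude = |(-21.711, 34.653)| = 40.893 km/h.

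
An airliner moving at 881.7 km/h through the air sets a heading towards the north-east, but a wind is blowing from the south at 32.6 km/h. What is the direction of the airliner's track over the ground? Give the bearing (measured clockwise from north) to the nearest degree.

044°

Taking east as x and north as y: velocity relative to the air = (623.456, 623.456) km/h; the air relative to ground = (0.000, 32.600) km/h.
Velocity relative to ground = (623.456, 623.456) + (0.000, 32.600) = (623.456, 656.056) km/h.
Bearing = atan2(623.46, 656.06) = 43.54° clockwise from north.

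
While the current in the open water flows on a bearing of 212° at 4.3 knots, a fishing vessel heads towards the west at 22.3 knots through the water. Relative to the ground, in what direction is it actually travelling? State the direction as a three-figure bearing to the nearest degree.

Taking east as x and north as y: velocity relative to the water = (-22.300, 0.000) knots; the water relative to ground = (-2.279, -3.647) knots.
Velocity relative to ground = (-22.300, 0.000) + (-2.279, -3.647) = (-24.579, -3.647) knots.
Bearing = atan2(-24.58, -3.65) = 261.56° clockwise from north.

262°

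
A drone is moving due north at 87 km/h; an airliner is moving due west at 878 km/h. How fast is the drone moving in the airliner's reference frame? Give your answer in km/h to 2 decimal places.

882.30 km/h

Taking east as x and north as y: drone velocity = (0.000, 87.000) km/h; airliner velocity = (-878.000, 0.000) km/h.
Velocity of drone relative to airliner = (0.000, 87.000) − (-878.000, 0.000) = (878.000, 87.000) km/h.
Magnitude = |(878.000, 87.000)| = 882.300 km/h.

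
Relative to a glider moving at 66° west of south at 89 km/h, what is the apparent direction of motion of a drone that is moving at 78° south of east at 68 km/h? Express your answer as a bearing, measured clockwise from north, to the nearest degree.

Taking east as x and north as y: drone velocity = (14.138, -66.514) km/h; glider velocity = (-81.306, -36.200) km/h.
Velocity of drone relative to glider = (14.138, -66.514) − (-81.306, -36.200) = (95.444, -30.314) km/h.
Bearing = atan2(95.44, -30.31) = 107.62° clockwise from north.

108°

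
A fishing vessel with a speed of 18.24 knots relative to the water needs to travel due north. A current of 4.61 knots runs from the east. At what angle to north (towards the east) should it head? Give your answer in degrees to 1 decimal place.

The current pushes perpendicular to the desired track; the heading must have a component into the current equal to 4.61 knots: 18.24 sin θ = 4.61.
sin θ = 0.2527, so θ = 14.640°.

14.6°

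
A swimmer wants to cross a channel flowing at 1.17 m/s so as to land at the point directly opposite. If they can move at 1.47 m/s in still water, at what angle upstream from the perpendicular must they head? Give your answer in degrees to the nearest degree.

To cancel the current, the upstream component of the swimmer's velocity must equal the flow: 1.47 sin θ = 1.17.
sin θ = 1.17 / 1.47 = 0.7959.
θ = arcsin(0.7959) = 52.742°.

53°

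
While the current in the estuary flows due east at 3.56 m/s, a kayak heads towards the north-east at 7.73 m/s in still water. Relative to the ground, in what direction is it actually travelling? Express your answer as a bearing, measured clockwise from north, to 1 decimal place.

058.8°

Taking east as x and north as y: velocity relative to the water = (5.466, 5.466) m/s; the water relative to ground = (3.560, 0.000) m/s.
Velocity relative to ground = (5.466, 5.466) + (3.560, 0.000) = (9.026, 5.466) m/s.
Bearing = atan2(9.03, 5.47) = 58.80° clockwise from north.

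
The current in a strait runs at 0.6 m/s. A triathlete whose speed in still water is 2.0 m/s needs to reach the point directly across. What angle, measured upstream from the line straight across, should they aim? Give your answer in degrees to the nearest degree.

To cancel the current, the upstream component of the triathlete's velocity must equal the flow: 2.0 sin θ = 0.6.
sin θ = 0.6 / 2.0 = 0.3000.
θ = arcsin(0.3000) = 17.458°.

17°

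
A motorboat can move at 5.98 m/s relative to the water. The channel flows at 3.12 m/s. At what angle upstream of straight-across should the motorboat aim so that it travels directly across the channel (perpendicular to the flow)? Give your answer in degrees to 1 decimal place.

To cancel the current, the upstream component of the motorboat's velocity must equal the flow: 5.98 sin θ = 3.12.
sin θ = 3.12 / 5.98 = 0.5217.
θ = arcsin(0.5217) = 31.449°.

31.4°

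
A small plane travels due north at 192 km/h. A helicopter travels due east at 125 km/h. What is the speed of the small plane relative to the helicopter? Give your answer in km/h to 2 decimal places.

229.10 km/h

Taking east as x and north as y: small plane velocity = (0.000, 192.000) km/h; helicopter velocity = (125.000, 0.000) km/h.
Velocity of small plane relative to helicopter = (0.000, 192.000) − (125.000, 0.000) = (-125.000, 192.000) km/h.
Magnitude = |(-125.000, 192.000)| = 229.105 km/h.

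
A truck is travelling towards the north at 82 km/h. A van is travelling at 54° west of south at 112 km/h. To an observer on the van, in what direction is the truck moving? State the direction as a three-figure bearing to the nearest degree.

Taking east as x and north as y: truck velocity = (0.000, 82.000) km/h; van velocity = (-90.610, -65.832) km/h.
Velocity of truck relative to van = (0.000, 82.000) − (-90.610, -65.832) = (90.610, 147.832) km/h.
Bearing = atan2(90.61, 147.83) = 31.51° clockwise from north.

032°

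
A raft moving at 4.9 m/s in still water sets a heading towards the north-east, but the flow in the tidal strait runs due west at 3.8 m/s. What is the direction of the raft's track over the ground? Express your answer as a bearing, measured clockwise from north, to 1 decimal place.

Taking east as x and north as y: velocity relative to the water = (3.465, 3.465) m/s; the water relative to ground = (-3.800, 0.000) m/s.
Velocity relative to ground = (3.465, 3.465) + (-3.800, 0.000) = (-0.335, 3.465) m/s.
Bearing = atan2(-0.34, 3.46) = 354.47° clockwise from north.

354.5°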